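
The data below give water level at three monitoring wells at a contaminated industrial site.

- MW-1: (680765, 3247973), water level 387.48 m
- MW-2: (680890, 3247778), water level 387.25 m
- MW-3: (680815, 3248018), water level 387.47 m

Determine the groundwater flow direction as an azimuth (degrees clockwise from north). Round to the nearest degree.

Differences from MW-1: to MW-2 (Δx, Δy, Δh) = (125, -195, -0.23); to MW-3 = (50, 45, -0.01).
Solve a·Δx + b·Δy = Δh: det = 125·45 − 50·(-195) = 15375.
∂h/∂x = [(-0.23)·45 − (-0.01)·(-195)] / 15375 = -0.0008000
∂h/∂y = [125·(-0.01) − 50·(-0.23)] / 15375 = +0.0006667
Flow direction (−∇h) has components (+0.0008000 E, -0.0006667 N).
Azimuth = atan2(E, N) = atan2(+0.0008000, -0.0006667) = 129.8° ≈ 130°.

130°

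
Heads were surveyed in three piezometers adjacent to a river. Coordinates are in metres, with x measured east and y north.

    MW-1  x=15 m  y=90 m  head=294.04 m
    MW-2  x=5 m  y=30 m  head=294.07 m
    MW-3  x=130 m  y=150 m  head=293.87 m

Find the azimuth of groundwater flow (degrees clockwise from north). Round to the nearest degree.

With h = a·x + b·y + c and MW-1 as origin, the differences give:
  (-10)·a + (-60)·b = +0.03
  115·a + 60·b = -0.17
Eliminate b (×60 and ×(-60), subtract): 6300·a = -8.400 → a = ∂h/∂x = -0.001333
Back-substitute: b = ∂h/∂y = -0.0002778.
Flow direction (−∇h) has components (+0.001333 E, +0.0002778 N).
Azimuth = atan2(E, N) = atan2(+0.001333, +0.0002778) = 78.2° ≈ 078°.

078°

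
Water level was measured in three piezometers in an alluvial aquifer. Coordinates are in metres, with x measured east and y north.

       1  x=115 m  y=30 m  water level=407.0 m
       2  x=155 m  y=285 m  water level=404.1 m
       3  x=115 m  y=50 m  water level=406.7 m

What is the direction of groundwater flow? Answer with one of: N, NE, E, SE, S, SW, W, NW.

Taking 1 as reference: 2−1 = (40, 255, -2.9); 3−1 = (0, 20, -0.3).
Determinant of the coordinate differences = 40·20 − 0·255 = 800.
∂h/∂x = [(-2.9)·20 − (-0.3)·255] / 800 = +0.02313
∂h/∂y = [40·(-0.3) − 0·(-2.9)] / 800 = -0.01500
Flow = −∇h = (-0.02313 east, +0.01500 north), which points northwest.

NW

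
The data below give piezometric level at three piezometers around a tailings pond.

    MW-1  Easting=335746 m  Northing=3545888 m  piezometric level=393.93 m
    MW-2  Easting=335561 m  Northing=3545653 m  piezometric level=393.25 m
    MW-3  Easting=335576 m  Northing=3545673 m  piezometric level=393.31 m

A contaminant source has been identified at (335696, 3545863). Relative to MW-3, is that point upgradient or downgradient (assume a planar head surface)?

Differences from MW-1: to MW-2 (Δx, Δy, Δh) = (-185, -235, -0.68); to MW-3 = (-170, -215, -0.62).
Determinant of the coordinate differences = (-185)·(-215) − (-170)·(-235) = -175.
∂h/∂x = [(-0.68)·(-215) − (-0.62)·(-235)] / -175 = -0.002857
∂h/∂y = [(-185)·(-0.62) − (-170)·(-0.68)] / -175 = +0.005143
Head at (335696, 3545863) = 393.93 + (-0.002857)·(-50) + (+0.005143)·(-25) = 393.94 m.
That is higher than the 393.31 m at MW-3, so the point is upgradient.

upgradient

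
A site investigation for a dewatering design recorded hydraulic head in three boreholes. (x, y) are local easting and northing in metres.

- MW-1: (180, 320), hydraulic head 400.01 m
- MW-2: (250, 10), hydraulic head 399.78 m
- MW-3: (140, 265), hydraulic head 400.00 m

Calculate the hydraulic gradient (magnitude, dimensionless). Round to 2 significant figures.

0.00085

With h = a·x + b·y + c and MW-1 as origin, the differences give:
  70·a + (-310)·b = -0.23
  (-40)·a + (-55)·b = -0.01
Eliminate b (×(-55) and ×(-310), subtract): -16250·a = 9.550 → a = ∂h/∂x = -0.0005877
Back-substitute: b = ∂h/∂y = +0.0006092.
|∇h| = √(-0.0005877² + 0.0006092²) = 0.0008465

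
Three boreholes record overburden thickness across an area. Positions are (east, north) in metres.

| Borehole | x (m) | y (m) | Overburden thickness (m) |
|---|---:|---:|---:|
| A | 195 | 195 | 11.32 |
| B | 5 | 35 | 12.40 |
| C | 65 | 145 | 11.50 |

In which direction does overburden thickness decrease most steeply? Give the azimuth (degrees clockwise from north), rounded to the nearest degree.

347°

With d = a·x + b·y + c and A as origin, the differences give:
  (-190)·a + (-160)·b = +1.08
  (-130)·a + (-50)·b = +0.18
Eliminate b (×(-50) and ×(-160), subtract): -11300·a = -25.200 → a = ∂d/∂x = +0.002230
Back-substitute: b = ∂d/∂y = -0.009398.
Steepest decrease is along −∇f: components (-0.002230 E, +0.009398 N).
Azimuth = atan2(-0.002230, +0.009398) = 346.7° ≈ 347°.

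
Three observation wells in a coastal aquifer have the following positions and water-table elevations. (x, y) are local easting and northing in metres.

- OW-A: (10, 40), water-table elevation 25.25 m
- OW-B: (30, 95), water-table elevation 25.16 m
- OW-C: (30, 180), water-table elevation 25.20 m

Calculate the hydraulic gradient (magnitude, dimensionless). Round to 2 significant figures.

0.0058

With h = a·x + b·y + c and OW-A as origin, the differences give:
  20·a + 55·b = -0.09
  20·a + 140·b = -0.05
Eliminate b (×140 and ×55, subtract): 1700·a = -9.850 → a = ∂h/∂x = -0.005794
Back-substitute: b = ∂h/∂y = +0.0004706.
|∇h| = √(-0.005794² + 0.0004706²) = 0.005813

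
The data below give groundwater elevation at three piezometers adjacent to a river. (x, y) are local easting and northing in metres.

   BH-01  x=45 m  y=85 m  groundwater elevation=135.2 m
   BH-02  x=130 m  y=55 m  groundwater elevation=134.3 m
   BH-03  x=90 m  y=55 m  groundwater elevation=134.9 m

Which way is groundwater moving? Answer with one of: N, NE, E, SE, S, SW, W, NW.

NE

Differences from BH-01: to BH-02 (Δx, Δy, Δh) = (85, -30, -0.9); to BH-03 = (45, -30, -0.3).
Solve a·Δx + b·Δy = Δh: det = 85·(-30) − 45·(-30) = -1200.
∂h/∂x = [(-0.9)·(-30) − (-0.3)·(-30)] / -1200 = -0.01500
∂h/∂y = [85·(-0.3) − 45·(-0.9)] / -1200 = -0.01250
Flow = −∇h = (+0.01500 east, +0.01250 north), which points northeast.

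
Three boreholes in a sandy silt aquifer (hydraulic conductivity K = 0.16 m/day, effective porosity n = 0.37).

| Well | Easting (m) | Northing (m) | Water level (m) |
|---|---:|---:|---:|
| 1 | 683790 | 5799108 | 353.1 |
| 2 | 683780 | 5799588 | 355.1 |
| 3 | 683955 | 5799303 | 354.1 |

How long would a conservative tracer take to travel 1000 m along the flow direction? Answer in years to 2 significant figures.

With h = a·x + b·y + c and 1 as origin, the differences give:
  (-10)·a + 480·b = +2.0
  165·a + 195·b = +1.0
Eliminate b (×195 and ×480, subtract): -81150·a = -90.00 → a = ∂h/∂x = +0.001109
Back-substitute: b = ∂h/∂y = +0.004190.
|∇h| = √(0.001109² + 0.004190²) = 0.004334
Seepage velocity v = K·i/n = 0.16 × 0.004334 / 0.37 = 0.001874 m/day.
t = 1000 / 0.001874 = 5.336e+05 days = 1.46e+03 years.

1500 years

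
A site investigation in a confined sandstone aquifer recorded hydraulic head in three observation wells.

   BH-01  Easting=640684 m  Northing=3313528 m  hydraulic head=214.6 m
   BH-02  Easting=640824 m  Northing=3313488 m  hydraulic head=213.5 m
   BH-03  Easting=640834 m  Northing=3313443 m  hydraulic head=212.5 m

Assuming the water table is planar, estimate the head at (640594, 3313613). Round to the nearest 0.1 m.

216.6 m

Three-point gradient (reference BH-01): Δ to BH-02 = (140, -40, -1.1), Δ to BH-03 = (150, -85, -2.1).
∂h/∂x = -0.001610, ∂h/∂y = +0.02186 (det = -5900).
h(640594, 3313613) = 214.6 + (-0.001610)·(-90) + (+0.02186)·(85) = 214.6 +0.145 +1.858 = 216.603 m.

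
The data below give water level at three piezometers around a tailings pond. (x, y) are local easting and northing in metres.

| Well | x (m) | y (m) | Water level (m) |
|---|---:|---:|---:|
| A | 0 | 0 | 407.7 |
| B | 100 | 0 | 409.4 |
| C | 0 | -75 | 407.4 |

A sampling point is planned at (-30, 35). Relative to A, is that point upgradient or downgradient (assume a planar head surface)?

∂h/∂x = (409.4 − 407.7) / (100 − 0) = +0.01700
∂h/∂y = (407.4 − 407.7) / (-75 − 0) = +0.004000
Head at (-30, 35) = 407.7 + (+0.01700)·(-30) + (+0.004000)·(35) = 407.33 m.
That is lower than the 407.7 m at A, so the point is downgradient.

downgradient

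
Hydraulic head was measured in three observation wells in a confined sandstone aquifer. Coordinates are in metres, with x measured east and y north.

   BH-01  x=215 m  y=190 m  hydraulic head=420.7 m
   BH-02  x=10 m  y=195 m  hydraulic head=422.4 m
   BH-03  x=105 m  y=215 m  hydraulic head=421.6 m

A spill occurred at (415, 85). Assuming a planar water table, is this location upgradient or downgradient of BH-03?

downgradient

With h = a·x + b·y + c and BH-01 as origin, the differences give:
  (-205)·a + 5·b = +1.7
  (-110)·a + 25·b = +0.9
Eliminate b (×25 and ×5, subtract): -4575·a = 38.00 → a = ∂h/∂x = -0.008306
Back-substitute: b = ∂h/∂y = -0.0005464.
Head at (415, 85) = 420.7 + (-0.008306)·(200) + (-0.0005464)·(-105) = 419.10 m.
That is lower than the 421.6 m at BH-03, so the point is downgradient.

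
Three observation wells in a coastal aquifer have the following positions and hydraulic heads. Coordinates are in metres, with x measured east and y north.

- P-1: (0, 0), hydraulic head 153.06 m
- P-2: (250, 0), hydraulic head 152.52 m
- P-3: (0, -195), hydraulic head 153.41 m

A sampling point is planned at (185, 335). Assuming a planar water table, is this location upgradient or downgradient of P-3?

∂h/∂x = (152.52 − 153.06) / (250 − 0) = -0.002160
∂h/∂y = (153.41 − 153.06) / (-195 − 0) = -0.001795
Head at (185, 335) = 153.06 + (-0.002160)·(185) + (-0.001795)·(335) = 152.06 m.
That is lower than the 153.41 m at P-3, so the point is downgradient.

downgradient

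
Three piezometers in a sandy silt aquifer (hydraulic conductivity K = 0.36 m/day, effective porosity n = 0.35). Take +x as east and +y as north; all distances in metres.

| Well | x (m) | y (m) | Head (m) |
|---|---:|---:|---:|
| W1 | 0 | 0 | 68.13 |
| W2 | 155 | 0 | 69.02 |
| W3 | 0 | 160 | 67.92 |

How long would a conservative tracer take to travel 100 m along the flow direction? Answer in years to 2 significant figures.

∂h/∂x = (69.02 − 68.13) / (155 − 0) = +0.005742
∂h/∂y = (67.92 − 68.13) / (160 − 0) = -0.001312
|∇h| = √(0.005742² + -0.001312²) = 0.00589
Seepage velocity v = K·i/n = 0.36 × 0.00589 / 0.35 = 0.006058 m/day.
t = 100 / 0.006058 = 1.651e+04 days = 45.2 years.

45 years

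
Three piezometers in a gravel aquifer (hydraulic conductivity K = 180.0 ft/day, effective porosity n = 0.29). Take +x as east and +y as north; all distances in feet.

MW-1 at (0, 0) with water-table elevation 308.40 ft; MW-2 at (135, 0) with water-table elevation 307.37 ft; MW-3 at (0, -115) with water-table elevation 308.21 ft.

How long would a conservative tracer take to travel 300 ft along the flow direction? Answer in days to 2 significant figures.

62 days

∂h/∂x = (307.37 − 308.40) / (135 − 0) = -0.007630
∂h/∂y = (308.21 − 308.40) / (-115 − 0) = +0.001652
|∇h| = √(-0.007630² + 0.001652²) = 0.007807
Seepage velocity v = K·i/n = 180.0 × 0.007807 / 0.29 = 4.846 ft/day.
t = 300 / 4.846 = 61.91 days.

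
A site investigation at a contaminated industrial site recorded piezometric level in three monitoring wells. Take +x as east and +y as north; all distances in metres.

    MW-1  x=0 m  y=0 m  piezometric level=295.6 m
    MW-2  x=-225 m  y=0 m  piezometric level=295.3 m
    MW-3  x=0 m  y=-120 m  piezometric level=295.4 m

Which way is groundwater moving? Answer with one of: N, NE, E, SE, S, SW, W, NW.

∂h/∂x = (295.3 − 295.6) / (-225 − 0) = +0.001333
∂h/∂y = (295.4 − 295.6) / (-120 − 0) = +0.001667
Flow = −∇h = (-0.001333 east, -0.001667 north), which points southwest.

SW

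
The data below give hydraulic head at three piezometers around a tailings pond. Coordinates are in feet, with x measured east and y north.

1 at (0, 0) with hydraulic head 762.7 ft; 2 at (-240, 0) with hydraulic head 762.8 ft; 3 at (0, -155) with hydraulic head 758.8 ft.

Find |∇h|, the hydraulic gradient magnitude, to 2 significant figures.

∂h/∂x = (762.8 − 762.7) / (-240 − 0) = -0.0004167
∂h/∂y = (758.8 − 762.7) / (-155 − 0) = +0.02516
|∇h| = √(-0.0004167² + 0.02516²) = 0.02516

0.025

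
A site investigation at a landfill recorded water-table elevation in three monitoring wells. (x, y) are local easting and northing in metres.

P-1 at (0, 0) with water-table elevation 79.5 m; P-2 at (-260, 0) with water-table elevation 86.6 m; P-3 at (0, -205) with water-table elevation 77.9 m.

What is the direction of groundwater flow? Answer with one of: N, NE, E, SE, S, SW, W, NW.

∂h/∂x = (86.6 − 79.5) / (-260 − 0) = -0.02731
∂h/∂y = (77.9 − 79.5) / (-205 − 0) = +0.007805
Flow = −∇h = (+0.02731 east, -0.007805 north), which points east.

E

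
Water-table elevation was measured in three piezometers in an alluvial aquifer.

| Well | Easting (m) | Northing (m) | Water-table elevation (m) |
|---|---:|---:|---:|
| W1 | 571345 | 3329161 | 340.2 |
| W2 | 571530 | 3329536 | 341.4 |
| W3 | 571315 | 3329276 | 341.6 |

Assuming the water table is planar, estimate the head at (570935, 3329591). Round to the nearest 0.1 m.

349.0 m

Taking W1 as reference: W2−W1 = (185, 375, +1.2); W3−W1 = (-30, 115, +1.4).
Determinant of the coordinate differences = 185·115 − (-30)·375 = 32525.
∂h/∂x = [(+1.2)·115 − (+1.4)·375] / 32525 = -0.01190
∂h/∂y = [185·(+1.4) − (-30)·(+1.2)] / 32525 = +0.009070
h(570935, 3329591) = 340.2 + (-0.01190)·(-410) + (+0.009070)·(430) = 340.2 +4.878 +3.900 = 348.978 m.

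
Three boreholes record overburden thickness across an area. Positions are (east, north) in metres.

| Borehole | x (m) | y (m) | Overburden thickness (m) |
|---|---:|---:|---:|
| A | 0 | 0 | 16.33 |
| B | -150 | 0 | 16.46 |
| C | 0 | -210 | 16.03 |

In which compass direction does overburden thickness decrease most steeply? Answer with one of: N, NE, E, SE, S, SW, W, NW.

SE

∂d/∂x = (16.46 − 16.33) / (-150 − 0) = -0.0008667
∂d/∂y = (16.03 − 16.33) / (-210 − 0) = +0.001429
Steepest decrease is along −∇f = (+0.0008667 E, -0.001429 N) → southeast.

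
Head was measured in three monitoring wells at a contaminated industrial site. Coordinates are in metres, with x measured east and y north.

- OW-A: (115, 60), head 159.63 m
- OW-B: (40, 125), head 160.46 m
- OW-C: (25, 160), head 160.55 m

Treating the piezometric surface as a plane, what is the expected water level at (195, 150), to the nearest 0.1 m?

Taking OW-A as reference: OW-B−OW-A = (-75, 65, +0.83); OW-C−OW-A = (-90, 100, +0.92).
Solve a·Δx + b·Δy = Δh: det = (-75)·100 − (-90)·65 = -1650.
∂h/∂x = [(+0.83)·100 − (+0.92)·65] / -1650 = -0.01406
∂h/∂y = [(-75)·(+0.92) − (-90)·(+0.83)] / -1650 = -0.003455
h(195, 150) = 159.63 + (-0.01406)·(80) + (-0.003455)·(90) = 159.63 -1.125 -0.311 = 158.194 m.

158.2 m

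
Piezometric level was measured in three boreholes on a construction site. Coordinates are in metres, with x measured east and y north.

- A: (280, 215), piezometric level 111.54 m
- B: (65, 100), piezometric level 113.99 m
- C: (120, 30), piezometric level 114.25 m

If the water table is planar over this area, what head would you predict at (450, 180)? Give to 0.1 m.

110.7 m

Differences from A: to B (Δx, Δy, Δh) = (-215, -115, +2.45); to C = (-160, -185, +2.71).
Solve a·Δx + b·Δy = Δh: det = (-215)·(-185) − (-160)·(-115) = 21375.
∂h/∂x = [(+2.45)·(-185) − (+2.71)·(-115)] / 21375 = -0.006625
∂h/∂y = [(-215)·(+2.71) − (-160)·(+2.45)] / 21375 = -0.008919
h(450, 180) = 111.54 + (-0.006625)·(170) + (-0.008919)·(-35) = 111.54 -1.126 +0.312 = 110.726 m.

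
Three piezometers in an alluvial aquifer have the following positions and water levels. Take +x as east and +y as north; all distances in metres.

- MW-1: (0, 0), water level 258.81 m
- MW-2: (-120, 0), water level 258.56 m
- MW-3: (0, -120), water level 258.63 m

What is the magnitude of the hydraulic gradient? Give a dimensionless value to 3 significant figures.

∂h/∂x = (258.56 − 258.81) / (-120 − 0) = +0.002083
∂h/∂y = (258.63 − 258.81) / (-120 − 0) = +0.001500
|∇h| = √(0.002083² + 0.001500²) = 0.002567

0.00257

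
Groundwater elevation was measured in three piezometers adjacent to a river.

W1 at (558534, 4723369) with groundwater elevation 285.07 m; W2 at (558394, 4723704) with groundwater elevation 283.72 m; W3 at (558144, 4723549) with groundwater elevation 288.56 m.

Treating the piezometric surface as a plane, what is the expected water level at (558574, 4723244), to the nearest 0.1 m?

With h = a·x + b·y + c and W1 as origin, the differences give:
  (-140)·a + 335·b = -1.35
  (-390)·a + 180·b = +3.49
Eliminate b (×180 and ×335, subtract): 105450·a = -1412.150 → a = ∂h/∂x = -0.01339
Back-substitute: b = ∂h/∂y = -0.009626.
h(558574, 4723244) = 285.07 + (-0.01339)·(40) + (-0.009626)·(-125) = 285.07 -0.536 +1.203 = 285.738 m.

285.7 m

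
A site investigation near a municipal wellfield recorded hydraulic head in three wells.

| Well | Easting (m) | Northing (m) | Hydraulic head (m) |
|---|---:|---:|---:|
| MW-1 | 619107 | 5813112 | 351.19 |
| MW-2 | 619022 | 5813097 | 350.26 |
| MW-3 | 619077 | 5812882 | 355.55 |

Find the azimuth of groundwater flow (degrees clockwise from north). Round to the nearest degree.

325°

With h = a·x + b·y + c and MW-1 as origin, the differences give:
  (-85)·a + (-15)·b = -0.93
  (-30)·a + (-230)·b = +4.36
Eliminate b (×(-230) and ×(-15), subtract): 19100·a = 279.300 → a = ∂h/∂x = +0.01462
Back-substitute: b = ∂h/∂y = -0.02086.
Flow direction (−∇h) has components (-0.01462 E, +0.02086 N).
Azimuth = atan2(E, N) = atan2(-0.01462, +0.02086) = 325.0° ≈ 325°.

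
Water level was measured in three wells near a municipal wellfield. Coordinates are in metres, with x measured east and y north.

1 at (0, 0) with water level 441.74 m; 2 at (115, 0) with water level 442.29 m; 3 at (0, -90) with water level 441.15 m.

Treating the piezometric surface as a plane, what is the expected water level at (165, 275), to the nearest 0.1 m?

∂h/∂x = (442.29 − 441.74) / (115 − 0) = +0.004783
∂h/∂y = (441.15 − 441.74) / (-90 − 0) = +0.006556
h(165, 275) = 441.74 + (+0.004783)·(165) + (+0.006556)·(275) = 441.74 +0.789 +1.803 = 444.332 m.

444.3 m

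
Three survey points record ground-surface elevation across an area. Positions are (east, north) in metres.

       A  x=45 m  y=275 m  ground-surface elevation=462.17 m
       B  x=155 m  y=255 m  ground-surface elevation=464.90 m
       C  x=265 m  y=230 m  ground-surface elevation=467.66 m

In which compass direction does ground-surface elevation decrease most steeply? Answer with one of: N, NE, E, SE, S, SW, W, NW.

W

Differences from A: to B (Δx, Δy, Δh) = (110, -20, +2.73); to C = (220, -45, +5.49).
Determinant of the coordinate differences = 110·(-45) − 220·(-20) = -550.
∂z/∂x = [(+2.73)·(-45) − (+5.49)·(-20)] / -550 = +0.02373
∂z/∂y = [110·(+5.49) − 220·(+2.73)] / -550 = -0.006000
Steepest decrease is along −∇f = (-0.02373 E, +0.006000 N) → west.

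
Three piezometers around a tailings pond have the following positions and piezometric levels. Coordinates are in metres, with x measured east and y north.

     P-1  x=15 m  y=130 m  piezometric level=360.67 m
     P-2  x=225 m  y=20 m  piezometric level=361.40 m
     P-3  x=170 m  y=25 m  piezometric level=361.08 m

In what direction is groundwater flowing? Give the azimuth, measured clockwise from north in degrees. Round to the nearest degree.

229°

Differences from P-1: to P-2 (Δx, Δy, Δh) = (210, -110, +0.73); to P-3 = (155, -105, +0.41).
Determinant of the coordinate differences = 210·(-105) − 155·(-110) = -5000.
∂h/∂x = [(+0.73)·(-105) − (+0.41)·(-110)] / -5000 = +0.006310
∂h/∂y = [210·(+0.41) − 155·(+0.73)] / -5000 = +0.005410
Flow direction (−∇h) has components (-0.006310 E, -0.005410 N).
Azimuth = atan2(E, N) = atan2(-0.006310, -0.005410) = 229.4° ≈ 229°.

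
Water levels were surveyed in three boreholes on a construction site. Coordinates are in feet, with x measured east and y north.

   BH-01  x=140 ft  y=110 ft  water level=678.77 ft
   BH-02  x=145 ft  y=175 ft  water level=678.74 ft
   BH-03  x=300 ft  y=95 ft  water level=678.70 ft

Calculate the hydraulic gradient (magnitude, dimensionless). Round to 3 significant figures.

Three-point gradient (reference BH-01): Δ to BH-02 = (5, 65, -0.03), Δ to BH-03 = (160, -15, -0.07).
∂h/∂x = -0.0004773, ∂h/∂y = -0.0004248 (det = -10475).
|∇h| = √(-0.0004773² + -0.0004248²) = 0.000639

0.000639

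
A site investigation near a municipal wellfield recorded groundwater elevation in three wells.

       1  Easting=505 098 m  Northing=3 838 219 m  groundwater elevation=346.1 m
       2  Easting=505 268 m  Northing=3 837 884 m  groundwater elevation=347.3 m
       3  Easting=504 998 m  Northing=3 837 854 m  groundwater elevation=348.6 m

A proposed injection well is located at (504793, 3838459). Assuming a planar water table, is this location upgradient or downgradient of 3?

downgradient

With h = a·x + b·y + c and 1 as origin, the differences give:
  170·a + (-335)·b = +1.2
  (-100)·a + (-365)·b = +2.5
Eliminate b (×(-365) and ×(-335), subtract): -95550·a = 399.50 → a = ∂h/∂x = -0.004181
Back-substitute: b = ∂h/∂y = -0.005704.
Head at (504793, 3838459) = 346.1 + (-0.004181)·(-305) + (-0.005704)·(240) = 346.01 m.
That is lower than the 348.6 m at 3, so the point is downgradient.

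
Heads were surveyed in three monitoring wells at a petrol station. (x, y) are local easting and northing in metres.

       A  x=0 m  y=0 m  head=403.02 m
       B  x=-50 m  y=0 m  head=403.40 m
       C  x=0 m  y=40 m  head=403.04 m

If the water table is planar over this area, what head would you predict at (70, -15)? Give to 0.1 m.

∂h/∂x = (403.40 − 403.02) / (-50 − 0) = -0.007600
∂h/∂y = (403.04 − 403.02) / (40 − 0) = +0.0005000
h(70, -15) = 403.02 + (-0.007600)·(70) + (+0.0005000)·(-15) = 403.02 -0.532 -0.008 = 402.480 m.

402.5 m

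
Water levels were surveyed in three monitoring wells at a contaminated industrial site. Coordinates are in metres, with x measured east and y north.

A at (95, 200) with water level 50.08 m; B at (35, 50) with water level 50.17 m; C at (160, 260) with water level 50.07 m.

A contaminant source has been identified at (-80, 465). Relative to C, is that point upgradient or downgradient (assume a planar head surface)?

downgradient

Taking A as reference: B−A = (-60, -150, +0.09); C−A = (65, 60, -0.01).
Determinant of the coordinate differences = (-60)·60 − 65·(-150) = 6150.
∂h/∂x = [(+0.09)·60 − (-0.01)·(-150)] / 6150 = +0.0006341
∂h/∂y = [(-60)·(-0.01) − 65·(+0.09)] / 6150 = -0.0008537
Head at (-80, 465) = 50.08 + (+0.0006341)·(-175) + (-0.0008537)·(265) = 49.74 m.
That is lower than the 50.07 m at C, so the point is downgradient.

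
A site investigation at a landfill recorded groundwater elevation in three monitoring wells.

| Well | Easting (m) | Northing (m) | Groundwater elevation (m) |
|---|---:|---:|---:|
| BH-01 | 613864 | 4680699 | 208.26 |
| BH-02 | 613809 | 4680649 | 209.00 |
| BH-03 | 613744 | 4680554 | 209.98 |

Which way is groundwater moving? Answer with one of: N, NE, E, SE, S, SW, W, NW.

Three-point gradient (reference BH-01): Δ to BH-02 = (-55, -50, +0.74), Δ to BH-03 = (-120, -145, +1.72).
∂h/∂x = -0.01078, ∂h/∂y = -0.002937 (det = 1975).
Flow = −∇h = (+0.01078 east, +0.002937 north), which points east.

E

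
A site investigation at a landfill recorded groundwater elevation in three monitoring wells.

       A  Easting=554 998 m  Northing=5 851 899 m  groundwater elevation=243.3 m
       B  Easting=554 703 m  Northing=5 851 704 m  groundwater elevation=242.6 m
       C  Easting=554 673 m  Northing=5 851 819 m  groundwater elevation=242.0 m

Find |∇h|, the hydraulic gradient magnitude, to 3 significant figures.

0.00633

Taking A as reference: B−A = (-295, -195, -0.7); C−A = (-325, -80, -1.3).
Solve a·Δx + b·Δy = Δh: det = (-295)·(-80) − (-325)·(-195) = -39775.
∂h/∂x = [(-0.7)·(-80) − (-1.3)·(-195)] / -39775 = +0.004965
∂h/∂y = [(-295)·(-1.3) − (-325)·(-0.7)] / -39775 = -0.003922
|∇h| = √(0.004965² + -0.003922²) = 0.006327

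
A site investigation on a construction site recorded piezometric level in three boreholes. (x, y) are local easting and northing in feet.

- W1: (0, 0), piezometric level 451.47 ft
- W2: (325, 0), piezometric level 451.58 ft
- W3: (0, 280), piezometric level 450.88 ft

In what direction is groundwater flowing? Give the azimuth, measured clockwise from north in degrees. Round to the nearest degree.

351°

∂h/∂x = (451.58 − 451.47) / (325 − 0) = +0.0003385
∂h/∂y = (450.88 − 451.47) / (280 − 0) = -0.002107
Flow direction (−∇h) has components (-0.0003385 E, +0.002107 N).
Azimuth = atan2(E, N) = atan2(-0.0003385, +0.002107) = 350.9° ≈ 351°.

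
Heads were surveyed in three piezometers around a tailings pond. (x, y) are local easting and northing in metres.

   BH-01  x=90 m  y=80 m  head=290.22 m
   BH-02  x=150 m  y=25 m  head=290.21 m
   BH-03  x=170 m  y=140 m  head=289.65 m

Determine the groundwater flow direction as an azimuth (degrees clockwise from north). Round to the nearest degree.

044°

Differences from BH-01: to BH-02 (Δx, Δy, Δh) = (60, -55, -0.01); to BH-03 = (80, 60, -0.57).
Determinant of the coordinate differences = 60·60 − 80·(-55) = 8000.
∂h/∂x = [(-0.01)·60 − (-0.57)·(-55)] / 8000 = -0.003994
∂h/∂y = [60·(-0.57) − 80·(-0.01)] / 8000 = -0.004175
Flow direction (−∇h) has components (+0.003994 E, +0.004175 N).
Azimuth = atan2(E, N) = atan2(+0.003994, +0.004175) = 43.7° ≈ 044°.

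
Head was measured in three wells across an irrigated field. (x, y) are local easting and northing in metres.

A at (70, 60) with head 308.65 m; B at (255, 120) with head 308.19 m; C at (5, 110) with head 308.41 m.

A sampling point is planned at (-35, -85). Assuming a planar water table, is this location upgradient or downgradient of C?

Taking A as reference: B−A = (185, 60, -0.46); C−A = (-65, 50, -0.24).
Solve a·Δx + b·Δy = Δh: det = 185·50 − (-65)·60 = 13150.
∂h/∂x = [(-0.46)·50 − (-0.24)·60] / 13150 = -0.0006540
∂h/∂y = [185·(-0.24) − (-65)·(-0.46)] / 13150 = -0.005650
Head at (-35, -85) = 308.65 + (-0.0006540)·(-105) + (-0.005650)·(-145) = 309.54 m.
That is higher than the 308.41 m at C, so the point is upgradient.

upgradient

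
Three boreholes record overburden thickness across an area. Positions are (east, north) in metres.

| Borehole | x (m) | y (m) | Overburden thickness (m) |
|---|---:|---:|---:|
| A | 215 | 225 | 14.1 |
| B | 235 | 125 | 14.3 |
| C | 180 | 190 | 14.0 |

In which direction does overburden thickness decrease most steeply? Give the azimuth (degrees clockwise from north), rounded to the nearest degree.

286°

Taking A as reference: B−A = (20, -100, +0.2); C−A = (-35, -35, -0.1).
Solve a·Δx + b·Δy = Δd: det = 20·(-35) − (-35)·(-100) = -4200.
∂d/∂x = [(+0.2)·(-35) − (-0.1)·(-100)] / -4200 = +0.004048
∂d/∂y = [20·(-0.1) − (-35)·(+0.2)] / -4200 = -0.001190
Steepest decrease is along −∇f: components (-0.004048 E, +0.001190 N).
Azimuth = atan2(-0.004048, +0.001190) = 286.4° ≈ 286°.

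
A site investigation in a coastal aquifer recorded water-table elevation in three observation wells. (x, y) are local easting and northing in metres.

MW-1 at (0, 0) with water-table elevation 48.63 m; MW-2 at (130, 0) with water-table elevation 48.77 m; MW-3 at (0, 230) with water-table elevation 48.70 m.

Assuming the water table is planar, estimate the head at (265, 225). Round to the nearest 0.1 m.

49.0 m

∂h/∂x = (48.77 − 48.63) / (130 − 0) = +0.001077
∂h/∂y = (48.70 − 48.63) / (230 − 0) = +0.0003043
h(265, 225) = 48.63 + (+0.001077)·(265) + (+0.0003043)·(225) = 48.63 +0.285 +0.068 = 48.984 m.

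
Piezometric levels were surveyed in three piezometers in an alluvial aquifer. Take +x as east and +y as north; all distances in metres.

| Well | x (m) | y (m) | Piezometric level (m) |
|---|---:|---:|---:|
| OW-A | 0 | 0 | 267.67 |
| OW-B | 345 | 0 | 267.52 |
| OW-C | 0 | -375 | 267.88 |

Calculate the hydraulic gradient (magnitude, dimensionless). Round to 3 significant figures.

∂h/∂x = (267.52 − 267.67) / (345 − 0) = -0.0004348
∂h/∂y = (267.88 − 267.67) / (-375 − 0) = -0.0005600
|∇h| = √(-0.0004348² + -0.0005600²) = 0.000709

0.000709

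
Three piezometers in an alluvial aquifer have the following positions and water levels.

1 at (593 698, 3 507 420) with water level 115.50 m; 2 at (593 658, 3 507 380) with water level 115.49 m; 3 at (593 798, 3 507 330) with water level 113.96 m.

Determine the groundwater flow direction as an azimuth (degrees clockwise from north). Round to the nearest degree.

136°

Differences from 1: to 2 (Δx, Δy, Δh) = (-40, -40, -0.01); to 3 = (100, -90, -1.54).
Determinant of the coordinate differences = (-40)·(-90) − 100·(-40) = 7600.
∂h/∂x = [(-0.01)·(-90) − (-1.54)·(-40)] / 7600 = -0.007987
∂h/∂y = [(-40)·(-1.54) − 100·(-0.01)] / 7600 = +0.008237
Flow direction (−∇h) has components (+0.007987 E, -0.008237 N).
Azimuth = atan2(E, N) = atan2(+0.007987, -0.008237) = 135.9° ≈ 136°.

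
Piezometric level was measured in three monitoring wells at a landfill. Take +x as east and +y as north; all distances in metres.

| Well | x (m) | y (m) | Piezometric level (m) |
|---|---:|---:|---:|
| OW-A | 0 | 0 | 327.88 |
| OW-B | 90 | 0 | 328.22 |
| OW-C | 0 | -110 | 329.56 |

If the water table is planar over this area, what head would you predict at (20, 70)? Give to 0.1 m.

326.9 m

∂h/∂x = (328.22 − 327.88) / (90 − 0) = +0.003778
∂h/∂y = (329.56 − 327.88) / (-110 − 0) = -0.01527
h(20, 70) = 327.88 + (+0.003778)·(20) + (-0.01527)·(70) = 327.88 +0.076 -1.069 = 326.886 m.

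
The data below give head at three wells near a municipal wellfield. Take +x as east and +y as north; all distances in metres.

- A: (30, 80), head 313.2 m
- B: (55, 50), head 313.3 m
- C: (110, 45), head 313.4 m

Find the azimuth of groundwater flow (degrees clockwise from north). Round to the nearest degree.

320°

With h = a·x + b·y + c and A as origin, the differences give:
  25·a + (-30)·b = +0.1
  80·a + (-35)·b = +0.2
Eliminate b (×(-35) and ×(-30), subtract): 1525·a = 2.50 → a = ∂h/∂x = +0.001639
Back-substitute: b = ∂h/∂y = -0.001967.
Flow direction (−∇h) has components (-0.001639 E, +0.001967 N).
Azimuth = atan2(E, N) = atan2(-0.001639, +0.001967) = 320.2° ≈ 320°.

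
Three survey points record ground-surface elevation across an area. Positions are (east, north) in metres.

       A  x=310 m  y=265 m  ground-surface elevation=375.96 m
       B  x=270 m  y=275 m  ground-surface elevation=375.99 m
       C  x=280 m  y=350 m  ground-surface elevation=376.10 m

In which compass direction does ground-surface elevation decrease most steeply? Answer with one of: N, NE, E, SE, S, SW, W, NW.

With z = a·x + b·y + c and A as origin, the differences give:
  (-40)·a + 10·b = +0.03
  (-30)·a + 85·b = +0.14
Eliminate b (×85 and ×10, subtract): -3100·a = 1.150 → a = ∂z/∂x = -0.0003710
Back-substitute: b = ∂z/∂y = +0.001516.
Steepest decrease is along −∇f = (+0.0003710 E, -0.001516 N) → south.

S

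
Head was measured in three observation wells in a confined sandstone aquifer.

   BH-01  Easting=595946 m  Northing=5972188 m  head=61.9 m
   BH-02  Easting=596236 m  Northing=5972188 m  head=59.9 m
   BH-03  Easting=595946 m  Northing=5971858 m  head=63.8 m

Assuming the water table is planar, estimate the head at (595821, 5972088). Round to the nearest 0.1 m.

63.3 m

∂h/∂x = (59.9 − 61.9) / (596236 − 595946) = -0.006897
∂h/∂y = (63.8 − 61.9) / (5971858 − 5972188) = -0.005758
h(595821, 5972088) = 61.9 + (-0.006897)·(-125) + (-0.005758)·(-100) = 61.9 +0.862 +0.576 = 63.338 m.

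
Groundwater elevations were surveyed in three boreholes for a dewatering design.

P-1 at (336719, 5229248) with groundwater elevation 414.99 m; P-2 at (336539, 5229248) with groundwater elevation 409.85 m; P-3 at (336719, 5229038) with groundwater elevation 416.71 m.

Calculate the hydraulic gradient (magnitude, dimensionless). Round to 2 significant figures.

0.030

∂h/∂x = (409.85 − 414.99) / (336539 − 336719) = +0.02856
∂h/∂y = (416.71 − 414.99) / (5229038 − 5229248) = -0.008190
|∇h| = √(0.02856² + -0.008190²) = 0.02971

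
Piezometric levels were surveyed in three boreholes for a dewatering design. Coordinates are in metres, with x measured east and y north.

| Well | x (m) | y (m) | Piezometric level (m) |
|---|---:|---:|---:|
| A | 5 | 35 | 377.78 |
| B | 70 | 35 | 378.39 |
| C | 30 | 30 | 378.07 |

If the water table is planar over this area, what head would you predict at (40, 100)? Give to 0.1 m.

377.4 m

Three-point gradient (reference A): Δ to B = (65, 0, +0.61), Δ to C = (25, -5, +0.29).
∂h/∂x = +0.009385, ∂h/∂y = -0.01108 (det = -325).
h(40, 100) = 377.78 + (+0.009385)·(35) + (-0.01108)·(65) = 377.78 +0.328 -0.720 = 377.388 m.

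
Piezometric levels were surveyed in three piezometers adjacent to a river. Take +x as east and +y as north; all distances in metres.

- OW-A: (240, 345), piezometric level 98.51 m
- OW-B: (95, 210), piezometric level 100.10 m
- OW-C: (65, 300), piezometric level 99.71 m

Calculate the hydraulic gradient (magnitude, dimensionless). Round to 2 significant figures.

0.0081

Differences from OW-A: to OW-B (Δx, Δy, Δh) = (-145, -135, +1.59); to OW-C = (-175, -45, +1.20).
Determinant of the coordinate differences = (-145)·(-45) − (-175)·(-135) = -17100.
∂h/∂x = [(+1.59)·(-45) − (+1.20)·(-135)] / -17100 = -0.005289
∂h/∂y = [(-145)·(+1.20) − (-175)·(+1.59)] / -17100 = -0.006096
|∇h| = √(-0.005289² + -0.006096²) = 0.008071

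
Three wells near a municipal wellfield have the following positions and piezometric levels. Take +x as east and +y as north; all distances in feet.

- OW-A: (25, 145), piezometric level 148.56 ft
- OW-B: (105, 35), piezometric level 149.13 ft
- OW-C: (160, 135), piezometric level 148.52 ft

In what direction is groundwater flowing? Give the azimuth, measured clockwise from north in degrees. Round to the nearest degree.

007°

Differences from OW-A: to OW-B (Δx, Δy, Δh) = (80, -110, +0.57); to OW-C = (135, -10, -0.04).
Solve a·Δx + b·Δy = Δh: det = 80·(-10) − 135·(-110) = 14050.
∂h/∂x = [(+0.57)·(-10) − (-0.04)·(-110)] / 14050 = -0.0007189
∂h/∂y = [80·(-0.04) − 135·(+0.57)] / 14050 = -0.005705
Flow direction (−∇h) has components (+0.0007189 E, +0.005705 N).
Azimuth = atan2(E, N) = atan2(+0.0007189, +0.005705) = 7.2° ≈ 007°.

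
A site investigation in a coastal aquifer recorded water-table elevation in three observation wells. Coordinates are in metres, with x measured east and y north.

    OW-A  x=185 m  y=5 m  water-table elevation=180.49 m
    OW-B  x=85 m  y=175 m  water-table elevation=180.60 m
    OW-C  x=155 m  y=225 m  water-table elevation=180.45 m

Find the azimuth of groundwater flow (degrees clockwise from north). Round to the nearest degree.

Taking OW-A as reference: OW-B−OW-A = (-100, 170, +0.11); OW-C−OW-A = (-30, 220, -0.04).
Determinant of the coordinate differences = (-100)·220 − (-30)·170 = -16900.
∂h/∂x = [(+0.11)·220 − (-0.04)·170] / -16900 = -0.001834
∂h/∂y = [(-100)·(-0.04) − (-30)·(+0.11)] / -16900 = -0.0004320
Flow direction (−∇h) has components (+0.001834 E, +0.0004320 N).
Azimuth = atan2(E, N) = atan2(+0.001834, +0.0004320) = 76.7° ≈ 077°.

077°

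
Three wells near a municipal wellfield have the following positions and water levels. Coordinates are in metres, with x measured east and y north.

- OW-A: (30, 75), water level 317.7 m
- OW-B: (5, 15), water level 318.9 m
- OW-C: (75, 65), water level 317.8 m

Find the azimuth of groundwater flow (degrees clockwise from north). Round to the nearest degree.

006°

With h = a·x + b·y + c and OW-A as origin, the differences give:
  (-25)·a + (-60)·b = +1.2
  45·a + (-10)·b = +0.1
Eliminate b (×(-10) and ×(-60), subtract): 2950·a = -6.00 → a = ∂h/∂x = -0.002034
Back-substitute: b = ∂h/∂y = -0.01915.
Flow direction (−∇h) has components (+0.002034 E, +0.01915 N).
Azimuth = atan2(E, N) = atan2(+0.002034, +0.01915) = 6.1° ≈ 006°.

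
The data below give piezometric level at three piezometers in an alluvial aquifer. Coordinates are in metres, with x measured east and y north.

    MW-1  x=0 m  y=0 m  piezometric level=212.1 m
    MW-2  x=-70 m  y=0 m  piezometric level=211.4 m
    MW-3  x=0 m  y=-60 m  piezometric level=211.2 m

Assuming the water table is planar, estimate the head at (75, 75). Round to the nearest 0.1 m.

214.0 m

∂h/∂x = (211.4 − 212.1) / (-70 − 0) = +0.010000
∂h/∂y = (211.2 − 212.1) / (-60 − 0) = +0.01500
h(75, 75) = 212.1 + (+0.010000)·(75) + (+0.01500)·(75) = 212.1 +0.750 +1.125 = 213.975 m.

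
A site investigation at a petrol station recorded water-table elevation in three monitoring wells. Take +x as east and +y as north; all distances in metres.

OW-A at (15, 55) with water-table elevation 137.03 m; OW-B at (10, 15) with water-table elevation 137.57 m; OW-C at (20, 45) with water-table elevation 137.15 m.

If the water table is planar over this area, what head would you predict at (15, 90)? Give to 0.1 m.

136.6 m

With h = a·x + b·y + c and OW-A as origin, the differences give:
  (-5)·a + (-40)·b = +0.54
  5·a + (-10)·b = +0.12
Eliminate b (×(-10) and ×(-40), subtract): 250·a = -0.600 → a = ∂h/∂x = -0.002400
Back-substitute: b = ∂h/∂y = -0.01320.
h(15, 90) = 137.03 + (-0.002400)·(0) + (-0.01320)·(35) = 137.03 -0.000 -0.462 = 136.568 m.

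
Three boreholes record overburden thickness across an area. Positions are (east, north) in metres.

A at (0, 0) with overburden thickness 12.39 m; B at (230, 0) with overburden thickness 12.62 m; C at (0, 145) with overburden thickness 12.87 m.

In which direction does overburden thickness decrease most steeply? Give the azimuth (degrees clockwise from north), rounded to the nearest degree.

197°

∂d/∂x = (12.62 − 12.39) / (230 − 0) = +0.0010000
∂d/∂y = (12.87 − 12.39) / (145 − 0) = +0.003310
Steepest decrease is along −∇f: components (-0.0010000 E, -0.003310 N).
Azimuth = atan2(-0.0010000, -0.003310) = 196.8° ≈ 197°.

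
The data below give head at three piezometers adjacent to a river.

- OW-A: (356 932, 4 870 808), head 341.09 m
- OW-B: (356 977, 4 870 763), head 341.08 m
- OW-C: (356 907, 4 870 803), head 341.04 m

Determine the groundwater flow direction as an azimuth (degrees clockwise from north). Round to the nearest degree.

Taking OW-A as reference: OW-B−OW-A = (45, -45, -0.01); OW-C−OW-A = (-25, -5, -0.05).
Determinant of the coordinate differences = 45·(-5) − (-25)·(-45) = -1350.
∂h/∂x = [(-0.01)·(-5) − (-0.05)·(-45)] / -1350 = +0.001630
∂h/∂y = [45·(-0.05) − (-25)·(-0.01)] / -1350 = +0.001852
Flow direction (−∇h) has components (-0.001630 E, -0.001852 N).
Azimuth = atan2(E, N) = atan2(-0.001630, -0.001852) = 221.3° ≈ 221°.

221°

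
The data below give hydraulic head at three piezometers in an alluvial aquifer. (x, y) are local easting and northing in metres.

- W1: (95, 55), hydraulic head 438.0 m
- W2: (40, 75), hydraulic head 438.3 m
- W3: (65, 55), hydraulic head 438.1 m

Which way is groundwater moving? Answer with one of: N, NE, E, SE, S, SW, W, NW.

SE

Differences from W1: to W2 (Δx, Δy, Δh) = (-55, 20, +0.3); to W3 = (-30, 0, +0.1).
Solve a·Δx + b·Δy = Δh: det = (-55)·0 − (-30)·20 = 600.
∂h/∂x = [(+0.3)·0 − (+0.1)·20] / 600 = -0.003333
∂h/∂y = [(-55)·(+0.1) − (-30)·(+0.3)] / 600 = +0.005833
Flow = −∇h = (+0.003333 east, -0.005833 north), which points southeast.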